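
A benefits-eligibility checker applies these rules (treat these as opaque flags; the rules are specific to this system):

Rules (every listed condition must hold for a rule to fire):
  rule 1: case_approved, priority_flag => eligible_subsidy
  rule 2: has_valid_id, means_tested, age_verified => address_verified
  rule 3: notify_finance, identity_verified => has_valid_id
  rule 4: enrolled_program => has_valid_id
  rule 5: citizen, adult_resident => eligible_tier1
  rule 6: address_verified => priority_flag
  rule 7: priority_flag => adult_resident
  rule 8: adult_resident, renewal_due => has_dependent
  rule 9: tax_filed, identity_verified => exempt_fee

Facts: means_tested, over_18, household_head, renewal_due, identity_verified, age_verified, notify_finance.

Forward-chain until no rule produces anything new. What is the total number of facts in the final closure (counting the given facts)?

Round 1 — rule 3, derive has_valid_id.
Round 2 — rule 2, derive address_verified.
Round 3 — rule 6, derive priority_flag.
Round 4 — rule 7, derive adult_resident.
Round 5 — rule 8, derive has_dependent.
Closure: {address_verified, adult_resident, age_verified, has_dependent, has_valid_id, household_head, identity_verified, means_tested, notify_finance, over_18, priority_flag, renewal_due} — 12 facts.

12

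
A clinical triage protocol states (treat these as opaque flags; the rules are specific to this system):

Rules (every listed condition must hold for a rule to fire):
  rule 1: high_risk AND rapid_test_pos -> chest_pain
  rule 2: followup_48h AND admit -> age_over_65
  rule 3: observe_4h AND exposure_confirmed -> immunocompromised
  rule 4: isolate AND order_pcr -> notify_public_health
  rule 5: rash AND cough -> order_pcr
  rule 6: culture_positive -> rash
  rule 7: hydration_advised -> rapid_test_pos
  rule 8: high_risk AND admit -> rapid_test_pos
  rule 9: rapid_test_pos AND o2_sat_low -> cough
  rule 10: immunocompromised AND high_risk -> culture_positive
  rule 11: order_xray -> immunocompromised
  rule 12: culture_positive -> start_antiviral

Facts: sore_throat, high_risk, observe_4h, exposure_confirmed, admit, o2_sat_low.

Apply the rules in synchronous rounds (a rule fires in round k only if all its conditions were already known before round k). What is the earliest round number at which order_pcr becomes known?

[1] rule 3 [observe_4h AND exposure_confirmed -> immunocompromised]; rule 8 [high_risk AND admit -> rapid_test_pos]. ⇒ new: immunocompromised, rapid_test_pos.
[2] rule 1 [high_risk AND rapid_test_pos -> chest_pain]; rule 9 [rapid_test_pos AND o2_sat_low -> cough]; rule 10 [immunocompromised AND high_risk -> culture_positive]. ⇒ new: chest_pain, cough, culture_positive.
[3] rule 6 [culture_positive -> rash]; rule 12 [culture_positive -> start_antiviral]. ⇒ new: rash, start_antiviral.
[4] rule 5 [rash AND cough -> order_pcr]. ⇒ new: order_pcr.
order_pcr first appears in round 4.

4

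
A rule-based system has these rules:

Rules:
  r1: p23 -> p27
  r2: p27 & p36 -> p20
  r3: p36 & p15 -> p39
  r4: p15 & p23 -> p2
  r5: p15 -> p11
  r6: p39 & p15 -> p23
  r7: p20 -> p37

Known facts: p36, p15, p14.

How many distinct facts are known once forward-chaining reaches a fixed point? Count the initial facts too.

10

Round 1 — r3, r5, derive p39, p11.
Round 2 — r6, derive p23.
Round 3 — r1, r4, derive p27, p2.
Round 4 — r2, derive p20.
Round 5 — r7, derive p37.
Closure: {p11, p14, p15, p2, p20, p23, p27, p36, p37, p39} — 10 facts.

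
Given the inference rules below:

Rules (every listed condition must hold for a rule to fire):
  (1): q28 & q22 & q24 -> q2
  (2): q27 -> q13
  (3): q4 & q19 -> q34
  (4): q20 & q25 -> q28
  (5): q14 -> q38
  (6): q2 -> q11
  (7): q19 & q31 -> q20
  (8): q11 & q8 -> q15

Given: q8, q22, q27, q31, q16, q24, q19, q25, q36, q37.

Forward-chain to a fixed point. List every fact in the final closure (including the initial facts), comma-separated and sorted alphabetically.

q11, q13, q15, q16, q19, q2, q20, q22, q24, q25, q27, q28, q31, q36, q37, q8

Round 1 fires (2), (7), giving q13, q20.
Round 2 fires (4), giving q28.
Round 3 fires (1), giving q2.
Round 4 fires (6), giving q11.
Round 5 fires (8), giving q15.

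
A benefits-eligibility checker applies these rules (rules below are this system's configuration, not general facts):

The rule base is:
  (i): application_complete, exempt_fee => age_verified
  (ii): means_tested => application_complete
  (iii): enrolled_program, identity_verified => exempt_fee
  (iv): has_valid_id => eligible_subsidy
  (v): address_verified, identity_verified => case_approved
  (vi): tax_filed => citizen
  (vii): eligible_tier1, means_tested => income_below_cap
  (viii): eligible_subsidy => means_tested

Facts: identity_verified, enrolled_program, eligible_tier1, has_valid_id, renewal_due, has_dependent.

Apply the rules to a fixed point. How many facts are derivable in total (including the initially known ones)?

12

Round 1: (iii) [enrolled_program, identity_verified => exempt_fee]; (iv) [has_valid_id => eligible_subsidy]. Adds exempt_fee, eligible_subsidy.
Round 2: (viii) [eligible_subsidy => means_tested]. Adds means_tested.
Round 3: (ii) [means_tested => application_complete]; (vii) [eligible_tier1, means_tested => income_below_cap]. Adds application_complete, income_below_cap.
Round 4: (i) [application_complete, exempt_fee => age_verified]. Adds age_verified.
Closure: {age_verified, application_complete, eligible_subsidy, eligible_tier1, enrolled_program, exempt_fee, has_dependent, has_valid_id, identity_verified, income_below_cap, means_tested, renewal_due} — 12 facts.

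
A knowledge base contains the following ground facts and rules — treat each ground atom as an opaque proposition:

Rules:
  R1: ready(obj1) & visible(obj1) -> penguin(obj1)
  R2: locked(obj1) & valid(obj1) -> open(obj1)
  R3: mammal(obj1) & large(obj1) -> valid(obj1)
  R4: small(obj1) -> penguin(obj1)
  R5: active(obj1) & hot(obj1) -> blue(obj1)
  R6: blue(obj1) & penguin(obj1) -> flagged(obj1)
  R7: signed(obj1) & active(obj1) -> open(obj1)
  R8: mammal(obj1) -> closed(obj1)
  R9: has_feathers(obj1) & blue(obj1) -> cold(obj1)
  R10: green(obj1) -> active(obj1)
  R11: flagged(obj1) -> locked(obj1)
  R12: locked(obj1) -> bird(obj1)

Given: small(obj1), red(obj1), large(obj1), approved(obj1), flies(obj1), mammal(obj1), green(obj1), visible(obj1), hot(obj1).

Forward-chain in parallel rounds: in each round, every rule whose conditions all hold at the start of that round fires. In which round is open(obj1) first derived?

Round 1 — R3, R4, R8, R10, derive valid(obj1), penguin(obj1), closed(obj1), active(obj1).
Round 2 — R5, derive blue(obj1).
Round 3 — R6, derive flagged(obj1).
Round 4 — R11, derive locked(obj1).
Round 5 — R2, R12, derive open(obj1), bird(obj1).
open(obj1) first appears in round 5.

5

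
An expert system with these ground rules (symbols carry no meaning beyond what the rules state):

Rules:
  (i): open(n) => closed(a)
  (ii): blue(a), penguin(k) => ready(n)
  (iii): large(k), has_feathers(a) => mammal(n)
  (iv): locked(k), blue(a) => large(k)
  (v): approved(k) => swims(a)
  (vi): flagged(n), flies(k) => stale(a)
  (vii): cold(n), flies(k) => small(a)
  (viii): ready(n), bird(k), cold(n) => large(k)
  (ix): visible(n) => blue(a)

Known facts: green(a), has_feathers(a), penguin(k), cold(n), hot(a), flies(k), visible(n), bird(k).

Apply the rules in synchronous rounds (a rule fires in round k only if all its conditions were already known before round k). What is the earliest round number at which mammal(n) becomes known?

Round 1 fires (vii), (ix), giving small(a), blue(a).
Round 2 fires (ii), giving ready(n).
Round 3 fires (viii), giving large(k).
Round 4 fires (iii), giving mammal(n).
mammal(n) first appears in round 4.

4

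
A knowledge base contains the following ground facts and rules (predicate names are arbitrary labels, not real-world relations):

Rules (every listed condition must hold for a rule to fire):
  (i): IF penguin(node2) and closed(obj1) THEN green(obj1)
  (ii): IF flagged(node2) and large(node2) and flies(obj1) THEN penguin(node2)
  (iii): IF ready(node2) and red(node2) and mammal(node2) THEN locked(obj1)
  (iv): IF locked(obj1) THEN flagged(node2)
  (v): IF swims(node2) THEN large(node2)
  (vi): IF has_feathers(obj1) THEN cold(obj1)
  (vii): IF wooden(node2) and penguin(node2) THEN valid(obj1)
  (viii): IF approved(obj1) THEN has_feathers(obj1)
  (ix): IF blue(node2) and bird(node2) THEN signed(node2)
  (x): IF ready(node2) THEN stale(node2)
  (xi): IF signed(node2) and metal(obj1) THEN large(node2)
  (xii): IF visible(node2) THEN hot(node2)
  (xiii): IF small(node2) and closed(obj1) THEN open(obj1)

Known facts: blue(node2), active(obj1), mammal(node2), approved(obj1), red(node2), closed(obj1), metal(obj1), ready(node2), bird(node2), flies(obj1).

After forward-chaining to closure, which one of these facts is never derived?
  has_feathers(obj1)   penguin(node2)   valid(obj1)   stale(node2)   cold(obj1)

valid(obj1)

Round 1: (iii) [IF ready(node2) and red(node2) and mammal(node2) THEN locked(obj1)]; (viii) [IF approved(obj1) THEN has_feathers(obj1)]; (ix) [IF blue(node2) and bird(node2) THEN signed(node2)]; (x) [IF ready(node2) THEN stale(node2)]. New: locked(obj1), has_feathers(obj1), signed(node2), stale(node2).
Round 2: (iv) [IF locked(obj1) THEN flagged(node2)]; (vi) [IF has_feathers(obj1) THEN cold(obj1)]; (xi) [IF signed(node2) and metal(obj1) THEN large(node2)]. New: flagged(node2), cold(obj1), large(node2).
Round 3: (ii) [IF flagged(node2) and large(node2) and flies(obj1) THEN penguin(node2)]. New: penguin(node2).
Round 4: (i) [IF penguin(node2) and closed(obj1) THEN green(obj1)]. New: green(obj1).
Derived: stale(node2) (round 1), cold(obj1) (round 2), penguin(node2) (round 3), has_feathers(obj1) (round 1). valid(obj1) never appears in any round.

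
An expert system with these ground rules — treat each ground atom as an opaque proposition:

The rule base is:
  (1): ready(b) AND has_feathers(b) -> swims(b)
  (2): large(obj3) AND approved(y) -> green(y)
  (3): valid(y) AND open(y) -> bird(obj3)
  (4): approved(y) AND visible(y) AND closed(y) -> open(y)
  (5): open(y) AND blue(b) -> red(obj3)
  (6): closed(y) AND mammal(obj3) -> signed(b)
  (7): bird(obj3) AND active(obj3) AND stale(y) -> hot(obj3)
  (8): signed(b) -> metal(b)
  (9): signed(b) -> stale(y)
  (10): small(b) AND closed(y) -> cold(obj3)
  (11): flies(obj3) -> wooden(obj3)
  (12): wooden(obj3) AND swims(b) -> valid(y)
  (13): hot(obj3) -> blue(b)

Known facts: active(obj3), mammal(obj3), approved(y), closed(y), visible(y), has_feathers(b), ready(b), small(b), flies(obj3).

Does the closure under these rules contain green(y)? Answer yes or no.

Round 1: (1) [ready(b) AND has_feathers(b) -> swims(b)]; (4) [approved(y) AND visible(y) AND closed(y) -> open(y)]; (6) [closed(y) AND mammal(obj3) -> signed(b)]; (10) [small(b) AND closed(y) -> cold(obj3)]; (11) [flies(obj3) -> wooden(obj3)]. Adds swims(b), open(y), signed(b), cold(obj3), wooden(obj3).
Round 2: (8) [signed(b) -> metal(b)]; (9) [signed(b) -> stale(y)]; (12) [wooden(obj3) AND swims(b) -> valid(y)]. Adds metal(b), stale(y), valid(y).
Round 3: (3) [valid(y) AND open(y) -> bird(obj3)]. Adds bird(obj3).
Round 4: (7) [bird(obj3) AND active(obj3) AND stale(y) -> hot(obj3)]. Adds hot(obj3).
Round 5: (13) [hot(obj3) -> blue(b)]. Adds blue(b).
Round 6: (5) [open(y) AND blue(b) -> red(obj3)]. Adds red(obj3).
Fixed point reached. green(y) is concluded only by (2); (2) needs large(obj3) (never derived).

no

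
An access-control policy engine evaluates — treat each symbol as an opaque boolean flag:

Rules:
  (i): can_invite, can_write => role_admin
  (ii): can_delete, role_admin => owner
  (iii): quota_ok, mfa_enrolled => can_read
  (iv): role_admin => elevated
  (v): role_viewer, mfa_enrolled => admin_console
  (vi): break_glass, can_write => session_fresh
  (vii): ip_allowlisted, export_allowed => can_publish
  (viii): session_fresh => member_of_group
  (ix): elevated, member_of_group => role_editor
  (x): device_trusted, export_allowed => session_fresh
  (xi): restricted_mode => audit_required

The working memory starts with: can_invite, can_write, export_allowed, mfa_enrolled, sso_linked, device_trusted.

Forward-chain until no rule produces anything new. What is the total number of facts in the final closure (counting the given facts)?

11

Round 1: (i) [can_invite, can_write => role_admin]; (x) [device_trusted, export_allowed => session_fresh]. Adds role_admin, session_fresh.
Round 2: (iv) [role_admin => elevated]; (viii) [session_fresh => member_of_group]. Adds elevated, member_of_group.
Round 3: (ix) [elevated, member_of_group => role_editor]. Adds role_editor.
Closure: {can_invite, can_write, device_trusted, elevated, export_allowed, member_of_group, mfa_enrolled, role_admin, role_editor, session_fresh, sso_linked} — 11 facts.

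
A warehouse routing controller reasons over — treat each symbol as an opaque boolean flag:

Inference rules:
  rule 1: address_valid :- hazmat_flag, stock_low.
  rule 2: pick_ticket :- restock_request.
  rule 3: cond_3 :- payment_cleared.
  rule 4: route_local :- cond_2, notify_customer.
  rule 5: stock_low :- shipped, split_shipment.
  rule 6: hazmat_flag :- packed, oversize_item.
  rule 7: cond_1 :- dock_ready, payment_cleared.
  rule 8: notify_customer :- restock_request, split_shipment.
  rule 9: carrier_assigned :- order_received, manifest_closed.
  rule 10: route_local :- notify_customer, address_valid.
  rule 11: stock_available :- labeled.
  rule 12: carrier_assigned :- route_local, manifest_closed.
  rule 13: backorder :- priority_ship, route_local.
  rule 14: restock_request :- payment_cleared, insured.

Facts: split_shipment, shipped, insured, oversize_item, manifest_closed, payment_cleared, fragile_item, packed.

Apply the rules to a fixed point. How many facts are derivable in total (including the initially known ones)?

Round 1: rule 3 [cond_3 :- payment_cleared.]; rule 5 [stock_low :- shipped, split_shipment.]; rule 6 [hazmat_flag :- packed, oversize_item.]; rule 14 [restock_request :- payment_cleared, insured.]. Adds cond_3, stock_low, hazmat_flag, restock_request.
Round 2: rule 1 [address_valid :- hazmat_flag, stock_low.]; rule 2 [pick_ticket :- restock_request.]; rule 8 [notify_customer :- restock_request, split_shipment.]. Adds address_valid, pick_ticket, notify_customer.
Round 3: rule 10 [route_local :- notify_customer, address_valid.]. Adds route_local.
Round 4: rule 12 [carrier_assigned :- route_local, manifest_closed.]. Adds carrier_assigned.
Closure: {address_valid, carrier_assigned, cond_3, fragile_item, hazmat_flag, insured, manifest_closed, notify_customer, oversize_item, packed, payment_cleared, pick_ticket, restock_request, route_local, shipped, split_shipment, stock_low} — 17 facts.

17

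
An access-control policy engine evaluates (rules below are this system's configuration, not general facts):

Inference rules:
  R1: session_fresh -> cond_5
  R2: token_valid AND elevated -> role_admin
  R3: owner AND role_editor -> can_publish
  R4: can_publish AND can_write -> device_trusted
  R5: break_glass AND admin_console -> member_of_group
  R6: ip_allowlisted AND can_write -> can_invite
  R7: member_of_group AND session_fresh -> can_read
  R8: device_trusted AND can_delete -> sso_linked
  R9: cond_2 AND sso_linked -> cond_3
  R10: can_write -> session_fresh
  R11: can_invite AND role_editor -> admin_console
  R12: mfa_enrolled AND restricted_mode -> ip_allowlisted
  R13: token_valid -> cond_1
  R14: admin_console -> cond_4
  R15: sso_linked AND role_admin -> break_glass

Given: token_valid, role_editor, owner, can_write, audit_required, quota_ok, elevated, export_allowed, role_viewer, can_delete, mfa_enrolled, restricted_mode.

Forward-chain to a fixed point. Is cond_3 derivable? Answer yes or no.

no

Round 1 fires R2, R3, R10, R12, R13, giving role_admin, can_publish, session_fresh, ip_allowlisted, cond_1.
Round 2 fires R1, R4, R6, giving cond_5, device_trusted, can_invite.
Round 3 fires R8, R11, giving sso_linked, admin_console.
Round 4 fires R14, R15, giving cond_4, break_glass.
Round 5 fires R5, giving member_of_group.
Round 6 fires R7, giving can_read.
Fixed point reached. cond_3 is concluded only by R9; R9 needs cond_2 (never derived).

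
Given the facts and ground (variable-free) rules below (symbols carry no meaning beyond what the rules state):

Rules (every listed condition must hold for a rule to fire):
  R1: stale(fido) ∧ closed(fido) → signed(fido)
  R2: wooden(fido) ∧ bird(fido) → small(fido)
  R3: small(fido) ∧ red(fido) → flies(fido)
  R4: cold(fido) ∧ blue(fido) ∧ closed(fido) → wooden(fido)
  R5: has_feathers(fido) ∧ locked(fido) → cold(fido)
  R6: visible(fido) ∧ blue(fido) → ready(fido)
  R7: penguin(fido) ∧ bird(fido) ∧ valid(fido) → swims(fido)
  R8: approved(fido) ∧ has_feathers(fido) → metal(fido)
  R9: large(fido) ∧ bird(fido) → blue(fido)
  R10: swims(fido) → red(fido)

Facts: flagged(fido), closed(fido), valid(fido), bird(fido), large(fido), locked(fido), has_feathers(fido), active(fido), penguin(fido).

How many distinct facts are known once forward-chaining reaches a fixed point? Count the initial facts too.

Round 1: R5 [has_feathers(fido) ∧ locked(fido) → cold(fido)]; R7 [penguin(fido) ∧ bird(fido) ∧ valid(fido) → swims(fido)]; R9 [large(fido) ∧ bird(fido) → blue(fido)]. New: cold(fido), swims(fido), blue(fido).
Round 2: R4 [cold(fido) ∧ blue(fido) ∧ closed(fido) → wooden(fido)]; R10 [swims(fido) → red(fido)]. New: wooden(fido), red(fido).
Round 3: R2 [wooden(fido) ∧ bird(fido) → small(fido)]. New: small(fido).
Round 4: R3 [small(fido) ∧ red(fido) → flies(fido)]. New: flies(fido).
Closure: {active(fido), bird(fido), blue(fido), closed(fido), cold(fido), flagged(fido), flies(fido), has_feathers(fido), large(fido), locked(fido), penguin(fido), red(fido), small(fido), swims(fido), valid(fido), wooden(fido)} — 16 facts.

16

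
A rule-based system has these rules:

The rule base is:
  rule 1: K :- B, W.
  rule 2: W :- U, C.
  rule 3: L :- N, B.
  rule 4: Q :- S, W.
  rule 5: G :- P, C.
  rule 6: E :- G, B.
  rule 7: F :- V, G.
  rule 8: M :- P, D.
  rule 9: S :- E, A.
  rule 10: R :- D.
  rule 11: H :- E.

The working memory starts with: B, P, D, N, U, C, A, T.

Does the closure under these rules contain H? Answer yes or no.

yes

Round 1: rule 2 [W :- U, C.]; rule 3 [L :- N, B.]; rule 5 [G :- P, C.]; rule 8 [M :- P, D.]; rule 10 [R :- D.]. Adds W, L, G, M, R.
Round 2: rule 1 [K :- B, W.]; rule 6 [E :- G, B.]. Adds K, E.
Round 3: rule 9 [S :- E, A.]; rule 11 [H :- E.]. Adds S, H.
Round 4: rule 4 [Q :- S, W.]. Adds Q.
H appears in round 3, so it is derivable.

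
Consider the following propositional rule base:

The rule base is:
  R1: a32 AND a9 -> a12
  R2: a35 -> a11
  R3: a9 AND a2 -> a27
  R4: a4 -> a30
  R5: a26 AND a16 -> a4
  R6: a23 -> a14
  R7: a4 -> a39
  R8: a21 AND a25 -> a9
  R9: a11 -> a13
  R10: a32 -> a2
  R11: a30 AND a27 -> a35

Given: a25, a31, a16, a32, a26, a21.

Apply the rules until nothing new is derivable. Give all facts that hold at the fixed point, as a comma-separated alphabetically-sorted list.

Round 1: R5 [a26 AND a16 -> a4]; R8 [a21 AND a25 -> a9]; R10 [a32 -> a2]. New: a4, a9, a2.
Round 2: R1 [a32 AND a9 -> a12]; R3 [a9 AND a2 -> a27]; R4 [a4 -> a30]; R7 [a4 -> a39]. New: a12, a27, a30, a39.
Round 3: R11 [a30 AND a27 -> a35]. New: a35.
Round 4: R2 [a35 -> a11]. New: a11.
Round 5: R9 [a11 -> a13]. New: a13.

a11, a12, a13, a16, a2, a21, a25, a26, a27, a30, a31, a32, a35, a39, a4, a9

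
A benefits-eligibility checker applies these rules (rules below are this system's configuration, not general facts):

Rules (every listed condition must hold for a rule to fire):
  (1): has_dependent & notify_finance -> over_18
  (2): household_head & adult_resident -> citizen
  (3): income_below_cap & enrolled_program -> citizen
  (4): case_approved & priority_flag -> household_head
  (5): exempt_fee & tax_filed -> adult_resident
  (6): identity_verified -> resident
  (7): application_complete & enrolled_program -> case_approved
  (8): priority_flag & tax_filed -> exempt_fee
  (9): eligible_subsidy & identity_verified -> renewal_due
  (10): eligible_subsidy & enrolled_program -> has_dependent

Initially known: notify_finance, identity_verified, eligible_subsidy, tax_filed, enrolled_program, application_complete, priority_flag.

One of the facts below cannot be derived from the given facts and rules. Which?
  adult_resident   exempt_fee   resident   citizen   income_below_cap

income_below_cap

Round 1: (6) [identity_verified -> resident]; (7) [application_complete & enrolled_program -> case_approved]; (8) [priority_flag & tax_filed -> exempt_fee]; (9) [eligible_subsidy & identity_verified -> renewal_due]; (10) [eligible_subsidy & enrolled_program -> has_dependent]. Adds resident, case_approved, exempt_fee, renewal_due, has_dependent.
Round 2: (1) [has_dependent & notify_finance -> over_18]; (4) [case_approved & priority_flag -> household_head]; (5) [exempt_fee & tax_filed -> adult_resident]. Adds over_18, household_head, adult_resident.
Round 3: (2) [household_head & adult_resident -> citizen]. Adds citizen.
Derived: adult_resident (round 2), exempt_fee (round 1), resident (round 1), citizen (round 3). income_below_cap never appears in any round.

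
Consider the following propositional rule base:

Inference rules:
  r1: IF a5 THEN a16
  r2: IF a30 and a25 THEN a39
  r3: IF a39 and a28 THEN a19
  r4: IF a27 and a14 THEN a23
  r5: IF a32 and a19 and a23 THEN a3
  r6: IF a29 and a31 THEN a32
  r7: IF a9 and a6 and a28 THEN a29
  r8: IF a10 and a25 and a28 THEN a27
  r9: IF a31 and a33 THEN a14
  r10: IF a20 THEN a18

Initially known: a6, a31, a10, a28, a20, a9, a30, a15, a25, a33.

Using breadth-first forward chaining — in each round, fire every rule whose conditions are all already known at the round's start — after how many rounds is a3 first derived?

3

Round 1 — r2, r7, r8, r9, r10, derive a39, a29, a27, a14, a18.
Round 2 — r3, r4, r6, derive a19, a23, a32.
Round 3 — r5, derive a3.
a3 first appears in round 3.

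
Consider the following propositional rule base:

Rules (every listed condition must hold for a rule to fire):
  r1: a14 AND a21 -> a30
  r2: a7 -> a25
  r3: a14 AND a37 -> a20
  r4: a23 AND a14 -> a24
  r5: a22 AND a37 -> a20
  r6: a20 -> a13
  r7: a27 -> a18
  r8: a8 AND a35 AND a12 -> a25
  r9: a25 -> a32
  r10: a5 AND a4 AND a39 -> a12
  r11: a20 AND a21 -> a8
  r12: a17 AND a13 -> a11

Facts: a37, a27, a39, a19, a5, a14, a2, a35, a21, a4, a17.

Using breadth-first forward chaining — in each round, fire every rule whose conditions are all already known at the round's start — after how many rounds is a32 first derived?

Round 1: r1 [a14 AND a21 -> a30]; r3 [a14 AND a37 -> a20]; r7 [a27 -> a18]; r10 [a5 AND a4 AND a39 -> a12]. Adds a30, a20, a18, a12.
Round 2: r6 [a20 -> a13]; r11 [a20 AND a21 -> a8]. Adds a13, a8.
Round 3: r8 [a8 AND a35 AND a12 -> a25]; r12 [a17 AND a13 -> a11]. Adds a25, a11.
Round 4: r9 [a25 -> a32]. Adds a32.
a32 first appears in round 4.

4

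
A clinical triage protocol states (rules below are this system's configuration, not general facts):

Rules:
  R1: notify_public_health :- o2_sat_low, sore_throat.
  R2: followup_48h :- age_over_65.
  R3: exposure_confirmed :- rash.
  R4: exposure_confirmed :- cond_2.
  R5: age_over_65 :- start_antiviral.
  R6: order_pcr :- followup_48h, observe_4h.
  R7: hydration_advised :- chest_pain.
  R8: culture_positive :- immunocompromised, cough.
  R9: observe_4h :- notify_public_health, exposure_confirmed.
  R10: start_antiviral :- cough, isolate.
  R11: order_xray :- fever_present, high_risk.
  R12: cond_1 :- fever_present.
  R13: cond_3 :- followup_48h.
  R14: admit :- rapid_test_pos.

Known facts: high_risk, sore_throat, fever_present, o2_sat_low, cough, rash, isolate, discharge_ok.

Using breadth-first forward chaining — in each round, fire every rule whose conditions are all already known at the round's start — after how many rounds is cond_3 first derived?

4

Round 1: R1 [notify_public_health :- o2_sat_low, sore_throat.]; R3 [exposure_confirmed :- rash.]; R10 [start_antiviral :- cough, isolate.]; R11 [order_xray :- fever_present, high_risk.]; R12 [cond_1 :- fever_present.]. Adds notify_public_health, exposure_confirmed, start_antiviral, order_xray, cond_1.
Round 2: R5 [age_over_65 :- start_antiviral.]; R9 [observe_4h :- notify_public_health, exposure_confirmed.]. Adds age_over_65, observe_4h.
Round 3: R2 [followup_48h :- age_over_65.]. Adds followup_48h.
Round 4: R6 [order_pcr :- followup_48h, observe_4h.]; R13 [cond_3 :- followup_48h.]. Adds order_pcr, cond_3.
cond_3 first appears in round 4.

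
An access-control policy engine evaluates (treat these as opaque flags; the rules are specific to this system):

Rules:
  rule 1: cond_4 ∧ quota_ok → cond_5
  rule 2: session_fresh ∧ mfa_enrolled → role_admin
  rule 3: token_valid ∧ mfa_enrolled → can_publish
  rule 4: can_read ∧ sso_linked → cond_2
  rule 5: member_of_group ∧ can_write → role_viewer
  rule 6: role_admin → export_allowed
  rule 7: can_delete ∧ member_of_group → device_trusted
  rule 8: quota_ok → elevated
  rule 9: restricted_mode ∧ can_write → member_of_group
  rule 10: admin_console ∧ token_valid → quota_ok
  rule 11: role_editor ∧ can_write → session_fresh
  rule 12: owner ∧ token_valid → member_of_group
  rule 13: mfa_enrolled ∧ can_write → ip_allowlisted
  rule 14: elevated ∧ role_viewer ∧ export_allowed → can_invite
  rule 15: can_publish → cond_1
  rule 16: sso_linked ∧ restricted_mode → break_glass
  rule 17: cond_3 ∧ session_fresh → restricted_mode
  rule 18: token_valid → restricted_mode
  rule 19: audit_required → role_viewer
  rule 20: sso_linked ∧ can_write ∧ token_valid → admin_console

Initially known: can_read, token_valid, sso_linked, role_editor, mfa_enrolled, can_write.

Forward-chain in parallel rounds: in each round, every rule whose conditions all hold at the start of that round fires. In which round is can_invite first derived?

Round 1: rule 3 [token_valid ∧ mfa_enrolled → can_publish]; rule 4 [can_read ∧ sso_linked → cond_2]; rule 11 [role_editor ∧ can_write → session_fresh]; rule 13 [mfa_enrolled ∧ can_write → ip_allowlisted]; rule 18 [token_valid → restricted_mode]; rule 20 [sso_linked ∧ can_write ∧ token_valid → admin_console]. Adds can_publish, cond_2, session_fresh, ip_allowlisted, restricted_mode, admin_console.
Round 2: rule 2 [session_fresh ∧ mfa_enrolled → role_admin]; rule 9 [restricted_mode ∧ can_write → member_of_group]; rule 10 [admin_console ∧ token_valid → quota_ok]; rule 15 [can_publish → cond_1]; rule 16 [sso_linked ∧ restricted_mode → break_glass]. Adds role_admin, member_of_group, quota_ok, cond_1, break_glass.
Round 3: rule 5 [member_of_group ∧ can_write → role_viewer]; rule 6 [role_admin → export_allowed]; rule 8 [quota_ok → elevated]. Adds role_viewer, export_allowed, elevated.
Round 4: rule 14 [elevated ∧ role_viewer ∧ export_allowed → can_invite]. Adds can_invite.
can_invite first appears in round 4.

4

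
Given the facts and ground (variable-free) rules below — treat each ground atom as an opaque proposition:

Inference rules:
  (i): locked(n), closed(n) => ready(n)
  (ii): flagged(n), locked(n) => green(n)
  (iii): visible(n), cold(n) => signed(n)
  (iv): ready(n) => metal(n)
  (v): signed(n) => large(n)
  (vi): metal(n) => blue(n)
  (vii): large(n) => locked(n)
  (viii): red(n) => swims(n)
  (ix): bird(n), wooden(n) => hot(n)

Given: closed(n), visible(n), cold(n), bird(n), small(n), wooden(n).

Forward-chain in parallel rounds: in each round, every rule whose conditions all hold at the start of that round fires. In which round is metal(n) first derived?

5

Round 1 — (iii), (ix), derive signed(n), hot(n).
Round 2 — (v), derive large(n).
Round 3 — (vii), derive locked(n).
Round 4 — (i), derive ready(n).
Round 5 — (iv), derive metal(n).
metal(n) first appears in round 5.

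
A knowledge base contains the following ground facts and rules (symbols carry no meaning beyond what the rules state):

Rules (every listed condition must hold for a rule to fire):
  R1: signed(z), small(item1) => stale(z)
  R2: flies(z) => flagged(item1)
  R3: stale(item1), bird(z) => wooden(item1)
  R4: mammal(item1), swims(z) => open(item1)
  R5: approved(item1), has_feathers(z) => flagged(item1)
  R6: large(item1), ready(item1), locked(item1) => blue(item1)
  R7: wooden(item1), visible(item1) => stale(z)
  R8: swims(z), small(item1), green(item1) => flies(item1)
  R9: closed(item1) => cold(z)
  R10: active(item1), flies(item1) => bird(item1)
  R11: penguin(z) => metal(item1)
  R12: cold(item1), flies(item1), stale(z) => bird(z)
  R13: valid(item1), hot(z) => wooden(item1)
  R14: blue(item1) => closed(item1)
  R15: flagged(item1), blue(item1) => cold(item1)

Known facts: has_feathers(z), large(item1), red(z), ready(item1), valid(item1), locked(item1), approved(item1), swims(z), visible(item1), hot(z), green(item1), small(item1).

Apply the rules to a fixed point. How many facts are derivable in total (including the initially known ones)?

[1] R5 [approved(item1), has_feathers(z) => flagged(item1)]; R6 [large(item1), ready(item1), locked(item1) => blue(item1)]; R8 [swims(z), small(item1), green(item1) => flies(item1)]; R13 [valid(item1), hot(z) => wooden(item1)]. ⇒ new: flagged(item1), blue(item1), flies(item1), wooden(item1).
[2] R7 [wooden(item1), visible(item1) => stale(z)]; R14 [blue(item1) => closed(item1)]; R15 [flagged(item1), blue(item1) => cold(item1)]. ⇒ new: stale(z), closed(item1), cold(item1).
[3] R9 [closed(item1) => cold(z)]; R12 [cold(item1), flies(item1), stale(z) => bird(z)]. ⇒ new: cold(z), bird(z).
Closure: {approved(item1), bird(z), blue(item1), closed(item1), cold(item1), cold(z), flagged(item1), flies(item1), green(item1), has_feathers(z), hot(z), large(item1), locked(item1), ready(item1), red(z), small(item1), stale(z), swims(z), valid(item1), visible(item1), wooden(item1)} — 21 facts.

21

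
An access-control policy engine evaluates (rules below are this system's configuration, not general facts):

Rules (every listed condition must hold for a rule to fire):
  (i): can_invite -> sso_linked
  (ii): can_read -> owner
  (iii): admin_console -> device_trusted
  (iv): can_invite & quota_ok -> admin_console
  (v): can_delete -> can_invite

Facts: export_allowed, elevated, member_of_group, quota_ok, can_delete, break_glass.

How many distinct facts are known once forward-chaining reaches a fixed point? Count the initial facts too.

10

[1] (v) [can_delete -> can_invite]. ⇒ new: can_invite.
[2] (i) [can_invite -> sso_linked]; (iv) [can_invite & quota_ok -> admin_console]. ⇒ new: sso_linked, admin_console.
[3] (iii) [admin_console -> device_trusted]. ⇒ new: device_trusted.
Closure: {admin_console, break_glass, can_delete, can_invite, device_trusted, elevated, export_allowed, member_of_group, quota_ok, sso_linked} — 10 facts.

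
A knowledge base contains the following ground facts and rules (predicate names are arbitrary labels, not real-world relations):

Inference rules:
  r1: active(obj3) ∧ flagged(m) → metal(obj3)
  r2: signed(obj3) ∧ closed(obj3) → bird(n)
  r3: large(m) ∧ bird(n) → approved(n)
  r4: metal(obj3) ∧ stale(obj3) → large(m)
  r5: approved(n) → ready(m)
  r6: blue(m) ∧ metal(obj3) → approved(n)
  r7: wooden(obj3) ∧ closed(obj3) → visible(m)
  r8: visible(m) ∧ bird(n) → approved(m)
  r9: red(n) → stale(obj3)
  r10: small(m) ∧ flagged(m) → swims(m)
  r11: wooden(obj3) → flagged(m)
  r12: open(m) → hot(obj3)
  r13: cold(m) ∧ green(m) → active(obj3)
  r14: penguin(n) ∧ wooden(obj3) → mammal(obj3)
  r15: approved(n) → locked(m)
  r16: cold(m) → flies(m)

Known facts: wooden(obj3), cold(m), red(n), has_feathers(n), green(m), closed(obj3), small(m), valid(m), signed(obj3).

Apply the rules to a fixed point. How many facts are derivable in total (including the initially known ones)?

Round 1: r2 [signed(obj3) ∧ closed(obj3) → bird(n)]; r7 [wooden(obj3) ∧ closed(obj3) → visible(m)]; r9 [red(n) → stale(obj3)]; r11 [wooden(obj3) → flagged(m)]; r13 [cold(m) ∧ green(m) → active(obj3)]; r16 [cold(m) → flies(m)]. New: bird(n), visible(m), stale(obj3), flagged(m), active(obj3), flies(m).
Round 2: r1 [active(obj3) ∧ flagged(m) → metal(obj3)]; r8 [visible(m) ∧ bird(n) → approved(m)]; r10 [small(m) ∧ flagged(m) → swims(m)]. New: metal(obj3), approved(m), swims(m).
Round 3: r4 [metal(obj3) ∧ stale(obj3) → large(m)]. New: large(m).
Round 4: r3 [large(m) ∧ bird(n) → approved(n)]. New: approved(n).
Round 5: r5 [approved(n) → ready(m)]; r15 [approved(n) → locked(m)]. New: ready(m), locked(m).
Closure: {active(obj3), approved(m), approved(n), bird(n), closed(obj3), cold(m), flagged(m), flies(m), green(m), has_feathers(n), large(m), locked(m), metal(obj3), ready(m), red(n), signed(obj3), small(m), stale(obj3), swims(m), valid(m), visible(m), wooden(obj3)} — 22 facts.

22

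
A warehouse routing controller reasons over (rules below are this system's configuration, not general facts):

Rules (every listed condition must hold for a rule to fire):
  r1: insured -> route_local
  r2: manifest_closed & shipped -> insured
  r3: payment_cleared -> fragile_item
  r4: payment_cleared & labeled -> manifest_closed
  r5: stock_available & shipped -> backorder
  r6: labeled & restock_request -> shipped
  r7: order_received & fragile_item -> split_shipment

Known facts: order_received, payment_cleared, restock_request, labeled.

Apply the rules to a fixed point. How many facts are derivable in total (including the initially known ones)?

10

Round 1: r3 [payment_cleared -> fragile_item]; r4 [payment_cleared & labeled -> manifest_closed]; r6 [labeled & restock_request -> shipped]. Adds fragile_item, manifest_closed, shipped.
Round 2: r2 [manifest_closed & shipped -> insured]; r7 [order_received & fragile_item -> split_shipment]. Adds insured, split_shipment.
Round 3: r1 [insured -> route_local]. Adds route_local.
Closure: {fragile_item, insured, labeled, manifest_closed, order_received, payment_cleared, restock_request, route_local, shipped, split_shipment} — 10 facts.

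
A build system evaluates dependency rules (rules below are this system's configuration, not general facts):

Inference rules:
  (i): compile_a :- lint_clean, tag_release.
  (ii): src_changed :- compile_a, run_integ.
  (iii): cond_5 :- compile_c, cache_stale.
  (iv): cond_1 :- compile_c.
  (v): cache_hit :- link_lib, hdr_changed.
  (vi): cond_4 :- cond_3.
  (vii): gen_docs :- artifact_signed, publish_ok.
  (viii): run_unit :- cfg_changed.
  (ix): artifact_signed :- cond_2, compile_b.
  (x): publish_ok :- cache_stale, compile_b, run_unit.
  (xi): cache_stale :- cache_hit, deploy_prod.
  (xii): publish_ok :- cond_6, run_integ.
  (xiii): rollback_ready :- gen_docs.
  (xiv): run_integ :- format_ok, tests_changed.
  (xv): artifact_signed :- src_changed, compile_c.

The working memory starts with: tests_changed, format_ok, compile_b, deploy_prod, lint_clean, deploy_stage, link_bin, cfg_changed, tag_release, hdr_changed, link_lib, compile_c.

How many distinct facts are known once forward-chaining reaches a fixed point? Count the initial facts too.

24

Round 1 fires (i), (iv), (v), (viii), (xiv), giving compile_a, cond_1, cache_hit, run_unit, run_integ.
Round 2 fires (ii), (xi), giving src_changed, cache_stale.
Round 3 fires (iii), (x), (xv), giving cond_5, publish_ok, artifact_signed.
Round 4 fires (vii), giving gen_docs.
Round 5 fires (xiii), giving rollback_ready.
Closure: {artifact_signed, cache_hit, cache_stale, cfg_changed, compile_a, compile_b, compile_c, cond_1, cond_5, deploy_prod, deploy_stage, format_ok, gen_docs, hdr_changed, link_bin, link_lib, lint_clean, publish_ok, rollback_ready, run_integ, run_unit, src_changed, tag_release, tests_changed} — 24 facts.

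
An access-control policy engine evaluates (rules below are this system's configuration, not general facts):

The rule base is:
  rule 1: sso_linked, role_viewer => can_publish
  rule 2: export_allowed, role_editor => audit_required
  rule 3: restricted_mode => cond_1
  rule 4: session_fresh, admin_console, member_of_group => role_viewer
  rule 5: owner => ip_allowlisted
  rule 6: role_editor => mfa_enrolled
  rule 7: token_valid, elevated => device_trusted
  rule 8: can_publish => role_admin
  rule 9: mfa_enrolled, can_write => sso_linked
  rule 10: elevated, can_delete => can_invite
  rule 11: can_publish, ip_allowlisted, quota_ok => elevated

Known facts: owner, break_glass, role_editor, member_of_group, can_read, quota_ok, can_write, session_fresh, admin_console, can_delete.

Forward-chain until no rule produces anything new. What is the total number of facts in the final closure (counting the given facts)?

Round 1 fires rule 4, rule 5, rule 6, giving role_viewer, ip_allowlisted, mfa_enrolled.
Round 2 fires rule 9, giving sso_linked.
Round 3 fires rule 1, giving can_publish.
Round 4 fires rule 8, rule 11, giving role_admin, elevated.
Round 5 fires rule 10, giving can_invite.
Closure: {admin_console, break_glass, can_delete, can_invite, can_publish, can_read, can_write, elevated, ip_allowlisted, member_of_group, mfa_enrolled, owner, quota_ok, role_admin, role_editor, role_viewer, session_fresh, sso_linked} — 18 facts.

18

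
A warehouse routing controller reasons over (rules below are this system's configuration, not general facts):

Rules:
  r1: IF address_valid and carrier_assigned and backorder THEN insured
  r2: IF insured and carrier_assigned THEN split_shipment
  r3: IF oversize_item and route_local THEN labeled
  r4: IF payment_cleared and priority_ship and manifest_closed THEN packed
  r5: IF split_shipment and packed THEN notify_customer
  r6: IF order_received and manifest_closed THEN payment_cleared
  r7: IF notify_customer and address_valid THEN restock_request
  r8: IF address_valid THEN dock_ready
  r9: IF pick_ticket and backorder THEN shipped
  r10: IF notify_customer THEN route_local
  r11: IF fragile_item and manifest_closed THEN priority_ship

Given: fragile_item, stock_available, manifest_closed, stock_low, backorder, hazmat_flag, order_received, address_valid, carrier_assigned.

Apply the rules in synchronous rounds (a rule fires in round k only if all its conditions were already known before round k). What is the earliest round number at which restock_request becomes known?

Round 1 fires r1, r6, r8, r11, giving insured, payment_cleared, dock_ready, priority_ship.
Round 2 fires r2, r4, giving split_shipment, packed.
Round 3 fires r5, giving notify_customer.
Round 4 fires r7, r10, giving restock_request, route_local.
restock_request first appears in round 4.

4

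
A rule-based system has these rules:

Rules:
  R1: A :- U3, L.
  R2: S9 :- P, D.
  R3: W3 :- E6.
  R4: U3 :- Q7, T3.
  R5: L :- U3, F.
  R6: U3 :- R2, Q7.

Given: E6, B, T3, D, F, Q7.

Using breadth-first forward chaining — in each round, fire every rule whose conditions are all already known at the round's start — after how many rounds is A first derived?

3

[1] R3 [W3 :- E6.]; R4 [U3 :- Q7, T3.]. ⇒ new: W3, U3.
[2] R5 [L :- U3, F.]. ⇒ new: L.
[3] R1 [A :- U3, L.]. ⇒ new: A.
A first appears in round 3.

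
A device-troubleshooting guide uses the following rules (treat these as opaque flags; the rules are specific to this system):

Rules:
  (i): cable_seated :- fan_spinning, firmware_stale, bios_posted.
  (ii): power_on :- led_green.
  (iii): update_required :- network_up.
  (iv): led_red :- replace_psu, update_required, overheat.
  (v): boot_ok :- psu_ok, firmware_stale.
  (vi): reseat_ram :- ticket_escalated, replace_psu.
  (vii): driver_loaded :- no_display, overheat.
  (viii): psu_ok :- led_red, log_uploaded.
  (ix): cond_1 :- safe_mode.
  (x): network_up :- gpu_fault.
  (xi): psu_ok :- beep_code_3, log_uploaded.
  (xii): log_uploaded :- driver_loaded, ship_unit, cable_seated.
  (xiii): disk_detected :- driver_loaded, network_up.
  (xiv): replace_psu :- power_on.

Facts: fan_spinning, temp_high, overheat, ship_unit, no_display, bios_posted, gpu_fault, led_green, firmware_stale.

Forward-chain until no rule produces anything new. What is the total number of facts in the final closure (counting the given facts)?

20

Round 1 fires (i), (ii), (vii), (x), giving cable_seated, power_on, driver_loaded, network_up.
Round 2 fires (iii), (xii), (xiii), (xiv), giving update_required, log_uploaded, disk_detected, replace_psu.
Round 3 fires (iv), giving led_red.
Round 4 fires (viii), giving psu_ok.
Round 5 fires (v), giving boot_ok.
Closure: {bios_posted, boot_ok, cable_seated, disk_detected, driver_loaded, fan_spinning, firmware_stale, gpu_fault, led_green, led_red, log_uploaded, network_up, no_display, overheat, power_on, psu_ok, replace_psu, ship_unit, temp_high, update_required} — 20 facts.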